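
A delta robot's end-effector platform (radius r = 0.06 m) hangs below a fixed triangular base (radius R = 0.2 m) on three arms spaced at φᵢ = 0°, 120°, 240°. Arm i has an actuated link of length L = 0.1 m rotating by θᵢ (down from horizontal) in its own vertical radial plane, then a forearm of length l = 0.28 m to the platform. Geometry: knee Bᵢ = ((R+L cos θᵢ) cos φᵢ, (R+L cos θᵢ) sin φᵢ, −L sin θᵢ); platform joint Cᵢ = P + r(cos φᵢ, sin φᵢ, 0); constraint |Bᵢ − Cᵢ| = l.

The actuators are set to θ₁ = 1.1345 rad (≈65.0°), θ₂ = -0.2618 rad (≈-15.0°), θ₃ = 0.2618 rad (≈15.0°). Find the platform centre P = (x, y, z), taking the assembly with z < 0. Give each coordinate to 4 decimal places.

(-0.0807, 0.0232, -0.1838)

O1 = (0.1823·cos0.0°, 0.1823·sin0.0°, -0.0906) = (0.1823, 0.0000, -0.0906)
φ2=120.0°: virtual centre (-0.1183, 0.2049, 0.0259), radius l
arm 3 at φ=240.0°: (R−r)+L cos θ3 = 0.2366;  O3 = (-0.1183, -0.2049, -0.0259)
|O₂|²−|O₁|² = 0.0152;  |O₃|²−|O₁|² = 0.0152
linear system: -0.6011x+0.4098y = 0.0152−0.2330z; -0.6011x+-0.4098y = 0.0152−0.1295z
det = 0.4927;  x = -0.0253+0.3015z,  y = 0.0000+-0.1263z
sphere 1 gives Az²+Bz+C=0 with A=1.1069, B=0.0561, C=-0.0271;  B²−4AC=0.1231;  roots -0.1838, 0.1332;  negative root z = -0.1838
x = -0.0807, y = 0.0232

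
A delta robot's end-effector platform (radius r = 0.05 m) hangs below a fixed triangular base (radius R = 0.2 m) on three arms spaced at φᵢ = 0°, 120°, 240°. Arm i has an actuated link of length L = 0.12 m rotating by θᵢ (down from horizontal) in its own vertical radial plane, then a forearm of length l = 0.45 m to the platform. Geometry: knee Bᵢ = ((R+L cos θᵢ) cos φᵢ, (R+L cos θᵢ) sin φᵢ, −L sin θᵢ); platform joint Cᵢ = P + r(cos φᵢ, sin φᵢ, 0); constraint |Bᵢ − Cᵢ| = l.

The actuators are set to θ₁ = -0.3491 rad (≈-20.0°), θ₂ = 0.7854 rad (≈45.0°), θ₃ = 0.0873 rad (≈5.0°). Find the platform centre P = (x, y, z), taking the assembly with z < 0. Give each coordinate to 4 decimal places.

φ1=0.0°: virtual centre (0.2628, 0.0000, 0.0410), radius l
arm 2 at φ=120.0°: e+L cos θ2 = 0.2349;  centre 2 = (-0.1174, 0.2034, -0.0849)
φ3=240.0°: virtual centre (-0.1348, -0.2334, -0.0105), radius l
eliminate P² terms by subtracting sphere 1 from 2 and 3
plane₁₂: -0.7604x+0.4068y+-0.2518z = -0.0084
Cramer: x(z) = 0.0045-0.2351z;  y(z) = -0.0121+0.1796z
quadratic in z: (1.0875)z²+(0.0350)z+(-0.1340)=0, √Δ=0.7643 → z ∈ {-0.3674, 0.3353}; z = -0.3674 (taking z<0)
x = 0.0909, y = -0.0781

(0.0909, -0.0781, -0.3674)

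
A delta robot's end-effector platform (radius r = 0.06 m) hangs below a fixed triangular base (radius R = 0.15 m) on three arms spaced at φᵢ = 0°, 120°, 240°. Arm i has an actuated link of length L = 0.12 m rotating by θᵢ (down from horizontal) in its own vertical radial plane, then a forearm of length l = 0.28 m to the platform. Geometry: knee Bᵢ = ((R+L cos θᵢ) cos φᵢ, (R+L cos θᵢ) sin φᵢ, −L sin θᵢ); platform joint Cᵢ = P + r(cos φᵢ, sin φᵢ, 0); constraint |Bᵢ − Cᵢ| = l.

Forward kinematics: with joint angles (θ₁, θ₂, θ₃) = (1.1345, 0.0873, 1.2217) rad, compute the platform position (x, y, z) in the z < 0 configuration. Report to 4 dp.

φ1=0.0°: virtual centre (0.1407, 0.0000, -0.1088), radius l
S2 = (0.2095·cos120.0°, 0.2095·sin120.0°, -0.0105) = (-0.1048, 0.1815, -0.0105)
S3 = (0.1310·cos240.0°, 0.1310·sin240.0°, -0.1128) = (-0.0655, -0.1135, -0.1128)
eliminate P² terms by subtracting sphere 1 from 2 and 3
[-0.4910 0.3629 0.1966]·P = 0.0124;  [-0.4125 -0.2270 -0.0080]·P = -0.0017
det = 0.2611;  x = -0.0084+0.1597z,  y = 0.0228+-0.3256z
into |P−S₁|² = l²: 1.1315z² + 0.1550z + -0.0438 = 0;  Δ = 0.2224;  z = -0.2769 or 0.1399 → z<0 root = -0.2769
x = -0.0526, y = 0.1130

(-0.0526, 0.1130, -0.2769)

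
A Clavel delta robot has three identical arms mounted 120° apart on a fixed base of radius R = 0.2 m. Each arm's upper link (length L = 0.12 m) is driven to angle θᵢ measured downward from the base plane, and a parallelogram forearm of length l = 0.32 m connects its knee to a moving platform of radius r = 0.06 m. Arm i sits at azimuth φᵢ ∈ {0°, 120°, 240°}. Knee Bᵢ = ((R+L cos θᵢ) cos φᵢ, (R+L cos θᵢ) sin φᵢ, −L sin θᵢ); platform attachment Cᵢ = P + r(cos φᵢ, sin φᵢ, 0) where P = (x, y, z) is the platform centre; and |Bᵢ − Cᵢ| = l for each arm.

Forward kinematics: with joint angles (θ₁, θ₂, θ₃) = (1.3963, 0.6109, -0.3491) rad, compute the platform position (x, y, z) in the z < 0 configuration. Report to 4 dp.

(-0.1283, -0.0644, -0.2392)

centre 1 = (0.1608·cos0.0°, 0.1608·sin0.0°, -0.1182) = (0.1608, 0.0000, -0.1182)
arm 2 at φ=120.0°: ρ2 = 0.2383;  centre 2 = (-0.1191, 0.2064, -0.0688)
φ3=240.0°: virtual centre (-0.1264, -0.2189, 0.0410), radius l
subtract pairs → two planes through P
linear system: -0.5600x+0.4127y = 0.0217−0.0987z; -0.5744x+-0.4378y = 0.0257−0.3184z
Cramer: x(z) = -0.0417+0.3621z;  y(z) = -0.0041+0.2522z
sphere 1 gives Az²+Bz+C=0 with A=1.1948, B=0.0876, C=-0.0474;  B²−4AC=0.2342;  roots -0.2392, 0.1658;  negative root z = -0.2392
x = -0.1283, y = -0.0644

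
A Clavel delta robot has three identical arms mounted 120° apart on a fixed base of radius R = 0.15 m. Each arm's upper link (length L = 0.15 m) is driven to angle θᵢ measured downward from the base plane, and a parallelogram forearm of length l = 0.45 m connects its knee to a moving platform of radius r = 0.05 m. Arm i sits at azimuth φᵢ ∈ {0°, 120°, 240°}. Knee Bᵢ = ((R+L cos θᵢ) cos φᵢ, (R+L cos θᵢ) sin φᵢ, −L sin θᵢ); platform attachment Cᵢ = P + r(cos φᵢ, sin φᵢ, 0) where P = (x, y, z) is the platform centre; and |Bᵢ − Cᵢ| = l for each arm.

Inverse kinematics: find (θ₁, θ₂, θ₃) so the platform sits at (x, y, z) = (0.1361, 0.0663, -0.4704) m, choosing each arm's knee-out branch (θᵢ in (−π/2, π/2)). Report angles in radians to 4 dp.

θ₁ = 0.2617, θ₂ = 0.7854, θ₃ = 1.1343

rotate P by −φ1: (0.1361, 0.0663, -0.4704)
  A=-0.0361, B=-0.4704, C=(l²−L²−A²−y'²−z²)/(2L)=-0.1566
  θ1 = atan2(B,A) + arccos(C/0.4718) = 0.2617
φ2=120.0° → target in arm frame (-0.0106, -0.1510)
  A=0.1106, B=-0.4704, C=(l²−L²−A²−y'²−z²)/(2L)=-0.2544
  √(A²+B²)=0.4832;  θ2 = -1.3398+2.1252 ≈ 0.7854
arm 3 (φ=240.0°): x'=-0.1255, y'=0.0847
  A cos θ + B sin θ = C:  0.2255·cos θ + -0.4704·sin θ = -0.3310
  γ=atan2(-0.4704,0.2255)=-1.1238;  ψ=arccos(-0.6345)=2.2581;  θ3=γ+ψ≈1.1343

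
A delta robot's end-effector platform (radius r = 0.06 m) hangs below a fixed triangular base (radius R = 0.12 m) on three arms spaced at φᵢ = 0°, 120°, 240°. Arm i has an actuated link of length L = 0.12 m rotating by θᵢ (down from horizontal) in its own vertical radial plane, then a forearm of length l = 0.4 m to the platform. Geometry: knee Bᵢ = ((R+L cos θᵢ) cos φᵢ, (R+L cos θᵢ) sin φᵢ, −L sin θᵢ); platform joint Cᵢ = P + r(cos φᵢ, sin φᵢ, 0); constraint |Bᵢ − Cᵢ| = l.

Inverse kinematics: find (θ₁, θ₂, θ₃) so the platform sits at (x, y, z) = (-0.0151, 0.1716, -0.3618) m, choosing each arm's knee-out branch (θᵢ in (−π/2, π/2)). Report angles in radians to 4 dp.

arm 1 (φ=0.0°): x'=-0.0151, y'=0.1716
  A cos θ + B sin θ = C:  0.0751·cos θ + -0.3618·sin θ = -0.0849
  γ=atan2(-0.3618,0.0751)=-1.3661;  ψ=arccos(-0.2299)=1.8027;  θ1=γ+ψ≈0.4366
φ2=120.0° → target in arm frame (0.1562, -0.0727)
  A=-0.0962, B=-0.3618, C=(l²−L²−A²−y'²−z²)/(2L)=0.0007
  √(A²+B²)=0.3744;  θ2 = -1.8306+1.5690 ≈ -0.2616
φ3=240.0° → target in arm frame (-0.1411, -0.0989)
  A=0.2011, B=-0.3618, C=(l²−L²−A²−y'²−z²)/(2L)=-0.1479
  γ=atan2(-0.3618,0.2011)=-1.0636;  ψ=arccos(-0.3574)=1.9362;  θ3=γ+ψ≈0.8727

θ₁ = 0.4366, θ₂ = -0.2616, θ₃ = 0.8727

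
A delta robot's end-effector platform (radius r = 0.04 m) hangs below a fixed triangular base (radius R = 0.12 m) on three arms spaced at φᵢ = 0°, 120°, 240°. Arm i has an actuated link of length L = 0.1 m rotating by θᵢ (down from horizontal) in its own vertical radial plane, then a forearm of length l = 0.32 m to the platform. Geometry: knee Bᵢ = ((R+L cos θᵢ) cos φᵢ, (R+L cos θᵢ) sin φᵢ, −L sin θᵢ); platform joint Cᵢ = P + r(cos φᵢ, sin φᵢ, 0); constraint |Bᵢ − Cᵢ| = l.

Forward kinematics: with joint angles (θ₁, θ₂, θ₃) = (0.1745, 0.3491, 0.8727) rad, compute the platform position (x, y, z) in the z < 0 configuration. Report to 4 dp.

(0.0541, 0.0587, -0.3063)

arm 1 at φ=0.0°: e+L cos θ1 = 0.1785;  centre 1 = (0.1785, 0.0000, -0.0174)
arm 2 at φ=120.0°: e+L cos θ2 = 0.1740;  centre 2 = (-0.0870, 0.1507, -0.0342)
centre 3 = (0.1443·cos240.0°, 0.1443·sin240.0°, -0.0766) = (-0.0721, -0.1249, -0.0766)
|centre ₂|²−|centre ₁|² = -0.0007;  |centre ₃|²−|centre ₁|² = -0.0055
linear system: -0.5309x+0.3013y = -0.0007−-0.0337z; -0.5012x+-0.2499y = -0.0055−-0.1185z
Cramer: x(z) = 0.0064-0.1555z;  y(z) = 0.0090-0.1622z
into |P−centre ₁|² = l²: 1.0505z² + 0.0853z + -0.0724 = 0;  Δ = 0.3116;  z = -0.3063 or 0.2251 → z<0 root = -0.3063
x = 0.0541, y = 0.0587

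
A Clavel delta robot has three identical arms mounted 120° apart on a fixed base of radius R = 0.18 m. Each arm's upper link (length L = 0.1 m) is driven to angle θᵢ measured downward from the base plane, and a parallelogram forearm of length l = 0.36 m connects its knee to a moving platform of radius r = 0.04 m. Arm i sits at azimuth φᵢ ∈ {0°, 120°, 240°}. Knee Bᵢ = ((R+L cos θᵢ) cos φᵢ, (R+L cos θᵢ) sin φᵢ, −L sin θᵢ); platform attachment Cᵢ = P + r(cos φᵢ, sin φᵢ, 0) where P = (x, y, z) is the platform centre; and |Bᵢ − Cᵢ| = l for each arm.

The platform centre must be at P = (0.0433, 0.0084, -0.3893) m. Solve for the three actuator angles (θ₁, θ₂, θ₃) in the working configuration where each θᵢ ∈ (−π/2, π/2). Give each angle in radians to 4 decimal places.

θ₁ = 0.7853, θ₂ = 1.1346, θ₃ = 1.2216

rotate P by −φ1: (0.0433, 0.0084, -0.3893)
  A=0.0967, B=-0.3893, C=(l²−L²−A²−y'²−z²)/(2L)=-0.2069
  γ=atan2(-0.3893,0.0967)=-1.3273;  ψ=arccos(-0.5157)=2.1127;  θ1=γ+ψ≈0.7853
φ2=120.0° → target in arm frame (-0.0144, -0.0417)
  e−x'=0.1544;  (l²−L²−(e−x')²−y'²−z²)/2L = -0.2876
  θ2 = atan2(B,A) + arccos(C/0.4188) = 1.1346
rotate P by −φ3: (-0.0289, 0.0333, -0.3893)
  e−x'=0.1689;  (l²−L²−(e−x')²−y'²−z²)/2L = -0.3080
  γ=atan2(-0.3893,0.1689)=-1.1614;  ψ=arccos(-0.7258)=2.3829;  θ3=γ+ψ≈1.2216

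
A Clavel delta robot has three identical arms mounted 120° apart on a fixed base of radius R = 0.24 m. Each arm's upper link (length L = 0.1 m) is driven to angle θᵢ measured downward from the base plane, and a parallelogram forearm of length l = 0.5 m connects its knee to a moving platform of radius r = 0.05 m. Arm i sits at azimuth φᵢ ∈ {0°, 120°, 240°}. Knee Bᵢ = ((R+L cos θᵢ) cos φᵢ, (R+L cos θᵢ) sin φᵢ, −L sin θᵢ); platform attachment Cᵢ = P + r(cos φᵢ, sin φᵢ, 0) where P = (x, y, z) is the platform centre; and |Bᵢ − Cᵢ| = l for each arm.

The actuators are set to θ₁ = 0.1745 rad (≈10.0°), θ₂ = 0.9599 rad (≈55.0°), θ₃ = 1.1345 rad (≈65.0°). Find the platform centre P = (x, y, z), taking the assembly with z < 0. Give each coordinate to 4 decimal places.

(0.1042, 0.0189, -0.4818)

O1 = (0.2885·cos0.0°, 0.2885·sin0.0°, -0.0174) = (0.2885, 0.0000, -0.0174)
arm 2 at φ=120.0°: ρ2 = 0.2474;  O2 = (-0.1237, 0.2142, -0.0819)
φ3=240.0°: virtual centre (-0.1161, -0.2011, -0.0906), radius l
|O₂|²−|O₁|² = -0.0156;  |O₃|²−|O₁|² = -0.0214
plane₁₂: -0.8243x+0.4284y+-0.1291z = -0.0156
Cramer: x(z) = 0.0228-0.1691z;  y(z) = 0.0073-0.0241z
sphere 1 gives Az²+Bz+C=0 with A=1.0292, B=0.1243, C=-0.1790;  B²−4AC=0.7525;  roots -0.4818, 0.3611;  negative root z = -0.4818
x = 0.1042, y = 0.0189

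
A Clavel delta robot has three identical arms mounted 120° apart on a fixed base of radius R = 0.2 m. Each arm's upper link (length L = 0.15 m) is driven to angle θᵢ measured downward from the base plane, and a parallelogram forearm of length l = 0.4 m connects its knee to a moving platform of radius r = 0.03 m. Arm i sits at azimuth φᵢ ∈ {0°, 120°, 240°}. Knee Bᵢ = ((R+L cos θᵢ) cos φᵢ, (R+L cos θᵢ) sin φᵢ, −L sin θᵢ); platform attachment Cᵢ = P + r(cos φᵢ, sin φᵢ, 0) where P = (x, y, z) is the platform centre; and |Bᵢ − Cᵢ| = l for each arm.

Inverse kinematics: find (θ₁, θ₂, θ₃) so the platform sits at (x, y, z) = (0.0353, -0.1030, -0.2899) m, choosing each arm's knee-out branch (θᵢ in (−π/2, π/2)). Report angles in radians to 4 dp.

arm 1 (φ=0.0°): x'=0.0353, y'=-0.1030
  A cos θ + B sin θ = C:  0.1347·cos θ + -0.2899·sin θ = 0.0823
  γ=atan2(-0.2899,0.1347)=-1.1358;  ψ=arccos(0.2576)=1.3102;  θ1=γ+ψ≈0.1744
arm 2 (φ=120.0°): x'=-0.1069, y'=0.0209
  e−x'=0.2769;  (l²−L²−(e−x')²−y'²−z²)/2L = -0.0788
  √(A²+B²)=0.4009;  θ2 = -0.8084+1.7685 ≈ 0.9601
arm 3 (φ=240.0°): x'=0.0716, y'=0.0821
  e−x'=0.0984;  (l²−L²−(e−x')²−y'²−z²)/2L = 0.1234
  θ3 = atan2(B,A) + arccos(C/0.3062) = -0.0876

θ₁ = 0.1744, θ₂ = 0.9601, θ₃ = -0.0876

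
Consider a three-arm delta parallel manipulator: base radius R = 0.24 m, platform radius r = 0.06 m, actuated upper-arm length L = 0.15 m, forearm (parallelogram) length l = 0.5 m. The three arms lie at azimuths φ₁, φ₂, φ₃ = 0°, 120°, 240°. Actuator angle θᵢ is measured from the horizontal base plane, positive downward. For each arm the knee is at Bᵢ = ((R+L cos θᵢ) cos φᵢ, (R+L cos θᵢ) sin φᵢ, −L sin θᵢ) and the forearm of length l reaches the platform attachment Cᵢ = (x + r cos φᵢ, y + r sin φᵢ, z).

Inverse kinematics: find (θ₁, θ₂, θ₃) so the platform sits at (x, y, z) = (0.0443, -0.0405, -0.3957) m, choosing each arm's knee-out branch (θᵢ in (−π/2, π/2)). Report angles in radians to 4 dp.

φ1=0.0° → target in arm frame (0.0443, -0.0405)
  e−x'=0.1357;  (l²−L²−(e−x')²−y'²−z²)/2L = 0.1696
  √(A²+B²)=0.4183;  θ1 = -1.2404+1.1535 ≈ -0.0870
φ2=120.0° → target in arm frame (-0.0572, -0.0181)
  e−x'=0.2372;  (l²−L²−(e−x')²−y'²−z²)/2L = 0.0477
  θ2 = atan2(B,A) + arccos(C/0.4614) = 0.4364
φ3=240.0° → target in arm frame (0.0129, 0.0586)
  A=0.1671, B=-0.3957, C=(l²−L²−A²−y'²−z²)/(2L)=0.1319
  θ3 = atan2(B,A) + arccos(C/0.4295) = 0.0874

θ₁ = -0.0870, θ₂ = 0.4364, θ₃ = 0.0874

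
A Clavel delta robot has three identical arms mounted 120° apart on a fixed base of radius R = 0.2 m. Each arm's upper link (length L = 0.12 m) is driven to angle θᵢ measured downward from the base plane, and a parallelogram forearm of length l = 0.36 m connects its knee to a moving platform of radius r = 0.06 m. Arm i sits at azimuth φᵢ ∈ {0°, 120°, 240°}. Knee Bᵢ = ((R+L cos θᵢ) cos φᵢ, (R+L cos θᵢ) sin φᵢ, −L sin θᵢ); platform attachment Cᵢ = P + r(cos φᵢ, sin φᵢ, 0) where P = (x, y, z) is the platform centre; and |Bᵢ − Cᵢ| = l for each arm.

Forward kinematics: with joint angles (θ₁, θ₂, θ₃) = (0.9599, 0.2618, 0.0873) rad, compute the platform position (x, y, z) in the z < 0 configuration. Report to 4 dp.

arm 1 at φ=0.0°: ρ1 = 0.2088;  centre 1 = (0.2088, 0.0000, -0.0983)
arm 2 at φ=120.0°: ρ2 = 0.2559;  centre 2 = (-0.1280, 0.2216, -0.0311)
centre 3 = (0.2595·cos240.0°, 0.2595·sin240.0°, -0.0105) = (-0.1298, -0.2248, -0.0105)
eliminate P² terms by subtracting sphere 1 from 2 and 3
linear system: -0.6736x+0.4433y = 0.0132−0.1345z; -0.6772x+-0.4495y = 0.0142−0.1757z
det = 0.6030;  x = -0.0203+0.2294z,  y = -0.0011+0.0452z
into |P−centre ₁|² = l²: 1.0547z² + 0.0914z + -0.0675 = 0;  Δ = 0.2929;  z = -0.2999 or 0.2133 → z<0 root = -0.2999
x = -0.0891, y = -0.0146

(-0.0891, -0.0146, -0.2999)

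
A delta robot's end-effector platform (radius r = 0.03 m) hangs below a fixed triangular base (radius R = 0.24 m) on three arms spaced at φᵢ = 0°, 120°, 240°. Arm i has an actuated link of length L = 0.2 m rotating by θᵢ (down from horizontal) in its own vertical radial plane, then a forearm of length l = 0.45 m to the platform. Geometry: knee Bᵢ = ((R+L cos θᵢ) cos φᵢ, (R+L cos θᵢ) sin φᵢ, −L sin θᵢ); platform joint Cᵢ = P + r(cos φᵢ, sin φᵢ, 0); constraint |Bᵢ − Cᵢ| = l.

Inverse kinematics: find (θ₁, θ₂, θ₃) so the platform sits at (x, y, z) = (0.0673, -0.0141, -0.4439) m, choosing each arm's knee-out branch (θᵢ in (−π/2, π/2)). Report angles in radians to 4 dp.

φ1=0.0° → target in arm frame (0.0673, -0.0141)
  e−x'=0.1427;  (l²−L²−(e−x')²−y'²−z²)/2L = -0.1378
  θ1 = atan2(B,A) + arccos(C/0.4663) = 0.6110
rotate P by −φ2: (-0.0459, -0.0512, -0.4439)
  A=0.2559, B=-0.4439, C=(l²−L²−A²−y'²−z²)/(2L)=-0.2566
  θ2 = atan2(B,A) + arccos(C/0.5124) = 1.0474
arm 3 (φ=240.0°): x'=-0.0214, y'=0.0653
  A cos θ + B sin θ = C:  0.2314·cos θ + -0.4439·sin θ = -0.2309
  γ=atan2(-0.4439,0.2314)=-1.0902;  ψ=arccos(-0.4613)=2.0503;  θ3=γ+ψ≈0.9601

θ₁ = 0.6110, θ₂ = 1.0474, θ₃ = 0.9601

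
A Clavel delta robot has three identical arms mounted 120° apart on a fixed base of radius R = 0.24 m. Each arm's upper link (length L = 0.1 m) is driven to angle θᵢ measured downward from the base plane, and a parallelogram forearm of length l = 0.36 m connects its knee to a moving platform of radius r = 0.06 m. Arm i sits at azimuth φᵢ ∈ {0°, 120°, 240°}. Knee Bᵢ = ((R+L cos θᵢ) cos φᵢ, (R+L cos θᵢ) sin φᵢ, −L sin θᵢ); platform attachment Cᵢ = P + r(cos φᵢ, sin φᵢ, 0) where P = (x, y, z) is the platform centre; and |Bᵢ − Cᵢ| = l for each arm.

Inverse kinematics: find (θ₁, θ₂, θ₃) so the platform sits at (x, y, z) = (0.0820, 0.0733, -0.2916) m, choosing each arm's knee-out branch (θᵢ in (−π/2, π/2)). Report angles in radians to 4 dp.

φ1=0.0° → target in arm frame (0.0820, 0.0733)
  A=0.0980, B=-0.2916, C=(l²−L²−A²−y'²−z²)/(2L)=0.0980
  √(A²+B²)=0.3076;  θ1 = -1.2466+1.2467 ≈ 0.0001
φ2=120.0° → target in arm frame (0.0225, -0.1077)
  A=0.1575, B=-0.2916, C=(l²−L²−A²−y'²−z²)/(2L)=-0.0092
  √(A²+B²)=0.3314;  θ2 = -1.0755+1.5985 ≈ 0.5230
arm 3 (φ=240.0°): x'=-0.1045, y'=0.0344
  A cos θ + B sin θ = C:  0.2845·cos θ + -0.2916·sin θ = -0.2377
  γ=atan2(-0.2916,0.2845)=-0.7978;  ψ=arccos(-0.5835)=2.1938;  θ3=γ+ψ≈1.3961

θ₁ = 0.0001, θ₂ = 0.5230, θ₃ = 1.3961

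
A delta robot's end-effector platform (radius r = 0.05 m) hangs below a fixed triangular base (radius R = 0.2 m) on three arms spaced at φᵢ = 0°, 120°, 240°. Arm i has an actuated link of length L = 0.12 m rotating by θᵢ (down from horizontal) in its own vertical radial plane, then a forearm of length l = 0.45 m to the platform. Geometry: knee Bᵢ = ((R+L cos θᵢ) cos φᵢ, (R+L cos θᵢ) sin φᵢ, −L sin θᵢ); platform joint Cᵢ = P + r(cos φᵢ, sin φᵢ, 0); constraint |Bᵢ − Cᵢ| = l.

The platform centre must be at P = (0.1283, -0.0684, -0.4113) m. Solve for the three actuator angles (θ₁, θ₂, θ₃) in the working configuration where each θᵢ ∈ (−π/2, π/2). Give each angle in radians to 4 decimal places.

arm 1 (φ=0.0°): x'=0.1283, y'=-0.0684
  A cos θ + B sin θ = C:  0.0217·cos θ + -0.4113·sin θ = 0.0574
  γ=atan2(-0.4113,0.0217)=-1.5181;  ψ=arccos(0.1394)=1.4309;  θ1=γ+ψ≈-0.0872
φ2=120.0° → target in arm frame (-0.1234, -0.0769)
  A=0.2734, B=-0.4113, C=(l²−L²−A²−y'²−z²)/(2L)=-0.2572
  γ=atan2(-0.4113,0.2734)=-0.9842;  ψ=arccos(-0.5207)=2.1185;  θ2=γ+ψ≈1.1344
φ3=240.0° → target in arm frame (-0.0049, 0.1453)
  e−x'=0.1549;  (l²−L²−(e−x')²−y'²−z²)/2L = -0.1091
  √(A²+B²)=0.4395;  θ3 = -1.2106+1.8216 ≈ 0.6110

θ₁ = -0.0872, θ₂ = 1.1344, θ₃ = 0.6110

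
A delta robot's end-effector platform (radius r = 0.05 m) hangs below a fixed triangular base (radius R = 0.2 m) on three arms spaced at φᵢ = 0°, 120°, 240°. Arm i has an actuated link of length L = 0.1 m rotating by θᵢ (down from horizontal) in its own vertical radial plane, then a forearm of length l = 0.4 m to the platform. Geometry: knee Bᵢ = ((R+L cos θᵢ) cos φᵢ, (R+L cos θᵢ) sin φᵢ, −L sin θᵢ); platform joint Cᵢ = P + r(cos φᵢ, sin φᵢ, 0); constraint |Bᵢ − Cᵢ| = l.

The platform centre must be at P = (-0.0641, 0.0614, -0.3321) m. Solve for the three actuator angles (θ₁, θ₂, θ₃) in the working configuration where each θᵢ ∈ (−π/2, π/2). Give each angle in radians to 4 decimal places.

θ₁ = 0.6982, θ₂ = -0.3492, θ₃ = 0.4357

arm 1 (φ=0.0°): x'=-0.0641, y'=0.0614
  A=0.2141, B=-0.3321, C=(l²−L²−A²−y'²−z²)/(2L)=-0.0495
  √(A²+B²)=0.3951;  θ1 = -0.9982+1.6964 ≈ 0.6982
φ2=120.0° → target in arm frame (0.0852, 0.0248)
  A cos θ + B sin θ = C:  0.0648·cos θ + -0.3321·sin θ = 0.1745
  √(A²+B²)=0.3384;  θ2 = -1.3782+1.0290 ≈ -0.3492
φ3=240.0° → target in arm frame (-0.0211, -0.0862)
  A=0.1711, B=-0.3321, C=(l²−L²−A²−y'²−z²)/(2L)=0.0150
  √(A²+B²)=0.3736;  θ3 = -1.0950+1.5307 ≈ 0.4357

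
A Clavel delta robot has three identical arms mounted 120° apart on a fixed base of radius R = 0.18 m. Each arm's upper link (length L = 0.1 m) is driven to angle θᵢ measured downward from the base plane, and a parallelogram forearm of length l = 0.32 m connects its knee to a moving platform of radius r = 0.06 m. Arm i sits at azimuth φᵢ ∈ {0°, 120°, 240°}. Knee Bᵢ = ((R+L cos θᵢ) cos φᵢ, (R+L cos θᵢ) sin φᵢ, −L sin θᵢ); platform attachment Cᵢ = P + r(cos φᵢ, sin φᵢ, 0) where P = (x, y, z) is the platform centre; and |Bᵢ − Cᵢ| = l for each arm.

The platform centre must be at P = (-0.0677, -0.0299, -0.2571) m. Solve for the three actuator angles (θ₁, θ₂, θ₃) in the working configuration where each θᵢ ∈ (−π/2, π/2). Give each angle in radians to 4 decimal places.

rotate P by −φ1: (-0.0677, -0.0299, -0.2571)
  A cos θ + B sin θ = C:  0.1877·cos θ + -0.2571·sin θ = -0.0491
  γ=atan2(-0.2571,0.1877)=-0.9402;  ψ=arccos(-0.1543)=1.7257;  θ1=γ+ψ≈0.7856
rotate P by −φ2: (0.0080, 0.0736, -0.2571)
  e−x'=0.1120;  (l²−L²−(e−x')²−y'²−z²)/2L = 0.0417
  γ=atan2(-0.2571,0.1120)=-1.1598;  ψ=arccos(0.1485)=1.4217;  θ2=γ+ψ≈0.2619
rotate P by −φ3: (0.0597, -0.0437, -0.2571)
  A cos θ + B sin θ = C:  0.0603·cos θ + -0.2571·sin θ = 0.1038
  θ3 = atan2(B,A) + arccos(C/0.2641) = -0.1738

θ₁ = 0.7856, θ₂ = 0.2619, θ₃ = -0.1738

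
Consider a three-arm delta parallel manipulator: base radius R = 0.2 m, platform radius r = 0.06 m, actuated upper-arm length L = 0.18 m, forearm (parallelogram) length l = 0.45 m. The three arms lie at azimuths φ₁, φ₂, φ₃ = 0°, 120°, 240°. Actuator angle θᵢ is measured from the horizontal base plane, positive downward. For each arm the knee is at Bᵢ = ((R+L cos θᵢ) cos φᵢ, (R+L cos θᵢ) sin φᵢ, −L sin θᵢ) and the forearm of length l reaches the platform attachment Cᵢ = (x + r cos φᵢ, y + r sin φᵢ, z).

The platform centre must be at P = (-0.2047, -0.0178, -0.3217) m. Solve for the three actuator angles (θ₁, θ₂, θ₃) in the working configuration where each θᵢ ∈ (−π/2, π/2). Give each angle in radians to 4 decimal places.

φ1=0.0° → target in arm frame (-0.2047, -0.0178)
  A=0.3447, B=-0.3217, C=(l²−L²−A²−y'²−z²)/(2L)=-0.1459
  γ=atan2(-0.3217,0.3447)=-0.7509;  ψ=arccos(-0.3095)=1.8854;  θ1=γ+ψ≈1.1345
φ2=120.0° → target in arm frame (0.0869, 0.1862)
  A=0.0531, B=-0.3217, C=(l²−L²−A²−y'²−z²)/(2L)=0.0809
  γ=atan2(-0.3217,0.0531)=-1.4073;  ψ=arccos(0.2482)=1.3200;  θ2=γ+ψ≈-0.0873
rotate P by −φ3: (0.1178, -0.1684, -0.3217)
  A=0.0222, B=-0.3217, C=(l²−L²−A²−y'²−z²)/(2L)=0.1049
  √(A²+B²)=0.3225;  θ3 = -1.5018+1.2395 ≈ -0.2623

θ₁ = 1.1345, θ₂ = -0.0873, θ₃ = -0.2623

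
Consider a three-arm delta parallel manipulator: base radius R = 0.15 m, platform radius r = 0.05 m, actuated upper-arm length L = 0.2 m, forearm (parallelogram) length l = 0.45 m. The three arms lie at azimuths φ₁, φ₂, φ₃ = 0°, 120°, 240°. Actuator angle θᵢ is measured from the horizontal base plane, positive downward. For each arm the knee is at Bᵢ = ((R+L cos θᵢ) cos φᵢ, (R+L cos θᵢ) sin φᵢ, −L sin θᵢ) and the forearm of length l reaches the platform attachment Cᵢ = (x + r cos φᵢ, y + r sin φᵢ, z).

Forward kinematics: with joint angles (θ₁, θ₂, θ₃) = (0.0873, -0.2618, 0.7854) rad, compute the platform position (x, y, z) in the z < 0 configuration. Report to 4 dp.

(0.0376, 0.1583, -0.3475)

arm 1 at φ=0.0°: (R−r)+L cos θ1 = 0.2992;  O1 = (0.2992, 0.0000, -0.0174)
O2 = (0.2932·cos120.0°, 0.2932·sin120.0°, 0.0518) = (-0.1466, 0.2539, 0.0518)
O3 = (0.2414·cos240.0°, 0.2414·sin240.0°, -0.1414) = (-0.1207, -0.2091, -0.1414)
eliminate P² terms by subtracting sphere 1 from 2 and 3
[-0.8917 0.5078 0.1384]·P = -0.0012;  [-0.8399 -0.4182 -0.2480]·P = -0.0116
Cramer: x(z) = 0.0080-0.0851z;  y(z) = 0.0116-0.4220z
sphere 1 gives Az²+Bz+C=0 with A=1.1853, B=0.0747, C=-0.1172;  B²−4AC=0.5614;  roots -0.3475, 0.2846;  negative root z = -0.3475
x = 0.0376, y = 0.1583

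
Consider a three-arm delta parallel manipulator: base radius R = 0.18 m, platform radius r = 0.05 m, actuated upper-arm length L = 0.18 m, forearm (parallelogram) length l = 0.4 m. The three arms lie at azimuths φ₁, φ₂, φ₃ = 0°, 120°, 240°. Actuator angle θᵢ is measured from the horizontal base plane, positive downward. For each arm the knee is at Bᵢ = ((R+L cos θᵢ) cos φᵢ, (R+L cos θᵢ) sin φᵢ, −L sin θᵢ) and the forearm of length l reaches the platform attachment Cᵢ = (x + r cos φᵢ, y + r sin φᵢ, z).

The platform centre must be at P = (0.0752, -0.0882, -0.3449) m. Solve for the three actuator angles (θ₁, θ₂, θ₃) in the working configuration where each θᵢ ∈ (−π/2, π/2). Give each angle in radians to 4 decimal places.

θ₁ = 0.1746, θ₂ = 0.9599, θ₃ = 0.3490

rotate P by −φ1: (0.0752, -0.0882, -0.3449)
  A cos θ + B sin θ = C:  0.0548·cos θ + -0.3449·sin θ = -0.0059
  γ=atan2(-0.3449,0.0548)=-1.4132;  ψ=arccos(-0.0170)=1.5878;  θ1=γ+ψ≈0.1746
rotate P by −φ2: (-0.1140, -0.0210, -0.3449)
  A=0.2440, B=-0.3449, C=(l²−L²−A²−y'²−z²)/(2L)=-0.1426
  √(A²+B²)=0.4225;  θ2 = -0.9551+1.9150 ≈ 0.9599
φ3=240.0° → target in arm frame (0.0388, 0.1092)
  A cos θ + B sin θ = C:  0.0912·cos θ + -0.3449·sin θ = -0.0322
  γ=atan2(-0.3449,0.0912)=-1.3122;  ψ=arccos(-0.0904)=1.6613;  θ3=γ+ψ≈0.3490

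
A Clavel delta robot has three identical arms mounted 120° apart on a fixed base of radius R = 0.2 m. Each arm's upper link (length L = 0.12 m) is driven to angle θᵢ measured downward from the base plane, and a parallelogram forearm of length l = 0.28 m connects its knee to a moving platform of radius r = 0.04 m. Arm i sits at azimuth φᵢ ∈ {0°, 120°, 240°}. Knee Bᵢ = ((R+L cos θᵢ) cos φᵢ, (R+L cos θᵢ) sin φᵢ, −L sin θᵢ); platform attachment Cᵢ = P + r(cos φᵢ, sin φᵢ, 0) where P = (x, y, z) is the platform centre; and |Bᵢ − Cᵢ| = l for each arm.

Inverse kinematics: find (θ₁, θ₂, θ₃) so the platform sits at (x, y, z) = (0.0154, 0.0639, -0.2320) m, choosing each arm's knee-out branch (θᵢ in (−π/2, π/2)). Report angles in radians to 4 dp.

arm 1 (φ=0.0°): x'=0.0154, y'=0.0639
  e−x'=0.1446;  (l²−L²−(e−x')²−y'²−z²)/2L = -0.0617
  √(A²+B²)=0.2734;  θ1 = -1.0134+1.7986 ≈ 0.7851
φ2=120.0° → target in arm frame (0.0476, -0.0453)
  A cos θ + B sin θ = C:  0.1124·cos θ + -0.2320·sin θ = -0.0187
  √(A²+B²)=0.2578;  θ2 = -1.1198+1.6436 ≈ 0.5238
arm 3 (φ=240.0°): x'=-0.0630, y'=-0.0186
  e−x'=0.2230;  (l²−L²−(e−x')²−y'²−z²)/2L = -0.1663
  √(A²+B²)=0.3218;  θ3 = -0.8051+2.1139 ≈ 1.3088

θ₁ = 0.7851, θ₂ = 0.5238, θ₃ = 1.3088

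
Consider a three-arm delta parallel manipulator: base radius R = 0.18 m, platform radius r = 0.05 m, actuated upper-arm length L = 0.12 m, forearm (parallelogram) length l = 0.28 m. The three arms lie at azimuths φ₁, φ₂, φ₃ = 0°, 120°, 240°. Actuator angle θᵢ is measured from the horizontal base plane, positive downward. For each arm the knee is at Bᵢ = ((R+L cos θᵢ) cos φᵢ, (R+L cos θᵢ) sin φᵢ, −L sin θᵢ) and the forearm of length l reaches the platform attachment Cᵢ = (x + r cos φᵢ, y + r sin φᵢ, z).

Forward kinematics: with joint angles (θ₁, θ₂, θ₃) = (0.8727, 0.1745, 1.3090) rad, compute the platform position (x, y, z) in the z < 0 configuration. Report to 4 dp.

φ1=0.0°: virtual centre (0.2071, 0.0000, -0.0919), radius l
centre 2 = (0.2482·cos120.0°, 0.2482·sin120.0°, -0.0208) = (-0.1241, 0.2149, -0.0208)
φ3=240.0°: virtual centre (-0.0805, -0.1395, -0.1159), radius l
eliminate P² terms by subtracting sphere 1 from 2 and 3
plane₁₂: -0.6624x+0.4299y+0.1422z = 0.0107
det = 0.4321;  x = 0.0050+0.0441z,  y = 0.0326+-0.2629z
quadratic in z: (1.0710)z²+(0.1489)z+(-0.0280)=0, √Δ=0.3772 → z ∈ {-0.2456, 0.1066}; z = -0.2456 (taking z<0)
x = -0.0058, y = 0.0971

(-0.0058, 0.0971, -0.2456)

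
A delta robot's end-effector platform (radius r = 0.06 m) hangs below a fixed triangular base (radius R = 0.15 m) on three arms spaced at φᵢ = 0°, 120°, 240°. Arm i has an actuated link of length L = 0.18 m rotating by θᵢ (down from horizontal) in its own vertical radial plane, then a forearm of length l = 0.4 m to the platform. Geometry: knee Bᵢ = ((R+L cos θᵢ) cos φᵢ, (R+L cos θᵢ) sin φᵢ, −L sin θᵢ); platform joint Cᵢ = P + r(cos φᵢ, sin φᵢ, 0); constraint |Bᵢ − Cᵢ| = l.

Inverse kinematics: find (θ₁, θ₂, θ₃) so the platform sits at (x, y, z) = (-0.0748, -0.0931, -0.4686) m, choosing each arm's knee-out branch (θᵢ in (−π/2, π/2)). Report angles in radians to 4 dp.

φ1=0.0° → target in arm frame (-0.0748, -0.0931)
  A=0.1648, B=-0.4686, C=(l²−L²−A²−y'²−z²)/(2L)=-0.3550
  θ1 = atan2(B,A) + arccos(C/0.4967) = 1.1344
arm 2 (φ=120.0°): x'=-0.0432, y'=0.1113
  A cos θ + B sin θ = C:  0.1332·cos θ + -0.4686·sin θ = -0.3392
  γ=atan2(-0.4686,0.1332)=-1.2938;  ψ=arccos(-0.6964)=2.3411;  θ2=γ+ψ≈1.0473
rotate P by −φ3: (0.1180, -0.0182, -0.4686)
  A cos θ + B sin θ = C:  -0.0280·cos θ + -0.4686·sin θ = -0.2586
  θ3 = atan2(B,A) + arccos(C/0.4694) = 0.5237

θ₁ = 1.1344, θ₂ = 1.0473, θ₃ = 0.5237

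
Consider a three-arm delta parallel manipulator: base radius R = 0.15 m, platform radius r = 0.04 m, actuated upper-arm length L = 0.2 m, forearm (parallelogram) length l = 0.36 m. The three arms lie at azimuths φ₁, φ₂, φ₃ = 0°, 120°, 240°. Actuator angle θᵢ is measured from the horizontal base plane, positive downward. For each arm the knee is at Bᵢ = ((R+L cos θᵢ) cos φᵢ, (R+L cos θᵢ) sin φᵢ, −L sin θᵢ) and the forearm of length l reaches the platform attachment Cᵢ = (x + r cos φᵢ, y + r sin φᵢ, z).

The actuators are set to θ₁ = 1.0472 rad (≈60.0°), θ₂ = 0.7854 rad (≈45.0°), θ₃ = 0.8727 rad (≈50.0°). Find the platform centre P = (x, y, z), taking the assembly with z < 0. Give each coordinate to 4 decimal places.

φ1=0.0°: virtual centre (0.2100, 0.0000, -0.1732), radius l
S2 = (0.2514·cos120.0°, 0.2514·sin120.0°, -0.1414) = (-0.1257, 0.2177, -0.1414)
arm 3 at φ=240.0°: (R−r)+L cos θ3 = 0.2386;  S3 = (-0.1193, -0.2066, -0.1532)
subtract pairs → two planes through P
[-0.6714 0.4355 0.0636]·P = 0.0091;  [-0.6586 -0.4132 0.0400]·P = 0.0063
det = 0.5642;  x = -0.0115+0.0774z,  y = 0.0032+-0.0266z
quadratic in z: (1.0067)z²+(0.3119)z+(-0.0505)=0, √Δ=0.5484 → z ∈ {-0.4273, 0.1174}; z = -0.4273 (taking z<0)
x = -0.0446, y = 0.0145

(-0.0446, 0.0145, -0.4273)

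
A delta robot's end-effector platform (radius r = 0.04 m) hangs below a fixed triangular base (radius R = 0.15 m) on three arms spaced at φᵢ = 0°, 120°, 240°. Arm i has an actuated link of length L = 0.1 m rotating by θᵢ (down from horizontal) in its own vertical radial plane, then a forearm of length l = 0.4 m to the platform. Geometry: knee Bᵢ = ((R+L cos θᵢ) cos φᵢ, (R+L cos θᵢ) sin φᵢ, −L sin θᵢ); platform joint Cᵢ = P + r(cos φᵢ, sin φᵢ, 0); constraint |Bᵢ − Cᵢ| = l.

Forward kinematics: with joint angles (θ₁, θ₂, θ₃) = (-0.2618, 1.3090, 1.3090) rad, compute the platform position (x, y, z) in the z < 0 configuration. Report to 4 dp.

(0.1952, 0.0000, -0.3740)

arm 1 at φ=0.0°: (R−r)+L cos θ1 = 0.2066;  S1 = (0.2066, 0.0000, 0.0259)
φ2=120.0°: virtual centre (-0.0679, 0.1177, -0.0966), radius l
φ3=240.0°: virtual centre (-0.0679, -0.1177, -0.0966), radius l
eliminate P² terms by subtracting sphere 1 from 2 and 3
linear system: -0.5491x+0.2354y = -0.0156−-0.2449z; -0.5491x+-0.2354y = -0.0156−-0.2449z
det = 0.2584;  x = 0.0283+-0.4461z,  y = 0.0000+0.0000z
quadratic in z: (1.1990)z²+(0.1073)z+(-0.1276)=0, √Δ=0.7895 → z ∈ {-0.3740, 0.2845}; z = -0.3740 (taking z<0)
x = 0.1952, y = 0.0000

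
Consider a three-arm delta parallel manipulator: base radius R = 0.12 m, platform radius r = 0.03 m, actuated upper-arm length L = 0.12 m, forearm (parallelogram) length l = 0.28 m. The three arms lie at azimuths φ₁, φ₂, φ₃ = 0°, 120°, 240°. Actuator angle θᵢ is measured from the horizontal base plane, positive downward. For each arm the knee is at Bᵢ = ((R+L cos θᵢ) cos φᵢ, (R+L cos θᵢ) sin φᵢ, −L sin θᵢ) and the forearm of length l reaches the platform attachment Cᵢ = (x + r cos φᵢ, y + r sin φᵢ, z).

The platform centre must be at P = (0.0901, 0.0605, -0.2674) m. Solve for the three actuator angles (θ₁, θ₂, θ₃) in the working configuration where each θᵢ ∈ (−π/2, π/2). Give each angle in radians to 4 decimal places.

rotate P by −φ1: (0.0901, 0.0605, -0.2674)
  e−x'=-0.0001;  (l²−L²−(e−x')²−y'²−z²)/2L = -0.0465
  γ=atan2(-0.2674,-0.0001)=-1.5712;  ψ=arccos(-0.1739)=1.7456;  θ1=γ+ψ≈0.1745
arm 2 (φ=120.0°): x'=0.0073, y'=-0.1083
  e−x'=0.0827;  (l²−L²−(e−x')²−y'²−z²)/2L = -0.1086
  γ=atan2(-0.2674,0.0827)=-1.2710;  ψ=arccos(-0.3879)=1.9692;  θ2=γ+ψ≈0.6982
arm 3 (φ=240.0°): x'=-0.0974, y'=0.0478
  e−x'=0.1874;  (l²−L²−(e−x')²−y'²−z²)/2L = -0.1872
  θ3 = atan2(B,A) + arccos(C/0.3266) = 1.2218

θ₁ = 0.1745, θ₂ = 0.6982, θ₃ = 1.2218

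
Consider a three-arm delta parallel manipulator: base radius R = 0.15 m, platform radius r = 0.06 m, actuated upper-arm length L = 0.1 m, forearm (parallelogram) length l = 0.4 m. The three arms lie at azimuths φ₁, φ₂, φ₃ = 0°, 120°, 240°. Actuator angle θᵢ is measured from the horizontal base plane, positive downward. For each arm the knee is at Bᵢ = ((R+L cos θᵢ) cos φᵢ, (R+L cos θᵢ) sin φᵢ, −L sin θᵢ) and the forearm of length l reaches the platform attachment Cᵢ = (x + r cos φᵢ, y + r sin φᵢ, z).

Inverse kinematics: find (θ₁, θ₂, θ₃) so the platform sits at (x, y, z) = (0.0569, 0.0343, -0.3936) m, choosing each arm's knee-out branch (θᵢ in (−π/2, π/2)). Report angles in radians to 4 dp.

θ₁ = 0.1751, θ₂ = 0.4367, θ₃ = 0.6981

arm 1 (φ=0.0°): x'=0.0569, y'=0.0343
  A=0.0331, B=-0.3936, C=(l²−L²−A²−y'²−z²)/(2L)=-0.0360
  θ1 = atan2(B,A) + arccos(C/0.3950) = 0.1751
rotate P by −φ2: (0.0013, -0.0664, -0.3936)
  e−x'=0.0887;  (l²−L²−(e−x')²−y'²−z²)/2L = -0.0860
  γ=atan2(-0.3936,0.0887)=-1.3490;  ψ=arccos(-0.2133)=1.7857;  θ2=γ+ψ≈0.4367
rotate P by −φ3: (-0.0582, 0.0321, -0.3936)
  e−x'=0.1482;  (l²−L²−(e−x')²−y'²−z²)/2L = -0.1395
  √(A²+B²)=0.4206;  θ3 = -1.2108+1.9089 ≈ 0.6981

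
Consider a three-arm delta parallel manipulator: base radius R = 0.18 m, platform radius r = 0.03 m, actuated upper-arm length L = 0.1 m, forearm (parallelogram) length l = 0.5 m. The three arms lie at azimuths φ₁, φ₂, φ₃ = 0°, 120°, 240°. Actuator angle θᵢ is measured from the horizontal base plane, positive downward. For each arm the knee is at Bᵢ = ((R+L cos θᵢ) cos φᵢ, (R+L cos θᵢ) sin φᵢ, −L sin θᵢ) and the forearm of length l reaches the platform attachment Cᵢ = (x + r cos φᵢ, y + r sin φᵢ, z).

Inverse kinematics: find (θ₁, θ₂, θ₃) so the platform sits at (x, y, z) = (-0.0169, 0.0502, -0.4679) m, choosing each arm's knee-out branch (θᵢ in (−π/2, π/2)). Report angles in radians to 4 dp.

φ1=0.0° → target in arm frame (-0.0169, 0.0502)
  A=0.1669, B=-0.4679, C=(l²−L²−A²−y'²−z²)/(2L)=-0.0465
  γ=atan2(-0.4679,0.1669)=-1.2282;  ψ=arccos(-0.0937)=1.6646;  θ1=γ+ψ≈0.4364
arm 2 (φ=120.0°): x'=0.0519, y'=-0.0105
  A=0.0981, B=-0.4679, C=(l²−L²−A²−y'²−z²)/(2L)=0.0567
  γ=atan2(-0.4679,0.0981)=-1.3642;  ψ=arccos(0.1186)=1.4519;  θ2=γ+ψ≈0.0877
arm 3 (φ=240.0°): x'=-0.0350, y'=-0.0397
  e−x'=0.1850;  (l²−L²−(e−x')²−y'²−z²)/2L = -0.0737
  θ3 = atan2(B,A) + arccos(C/0.5032) = 0.5236

θ₁ = 0.4364, θ₂ = 0.0877, θ₃ = 0.5236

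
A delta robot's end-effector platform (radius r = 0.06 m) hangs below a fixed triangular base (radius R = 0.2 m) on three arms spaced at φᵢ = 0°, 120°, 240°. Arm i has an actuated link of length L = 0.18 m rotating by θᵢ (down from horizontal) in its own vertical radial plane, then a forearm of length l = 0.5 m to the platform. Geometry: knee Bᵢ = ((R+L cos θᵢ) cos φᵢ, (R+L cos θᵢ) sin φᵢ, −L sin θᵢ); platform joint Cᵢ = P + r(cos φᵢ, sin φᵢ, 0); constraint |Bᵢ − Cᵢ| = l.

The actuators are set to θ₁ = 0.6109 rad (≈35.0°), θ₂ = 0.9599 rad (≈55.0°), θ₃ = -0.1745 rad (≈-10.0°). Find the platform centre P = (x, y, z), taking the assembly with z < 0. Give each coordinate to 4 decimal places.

centre 1 = (0.2874·cos0.0°, 0.2874·sin0.0°, -0.1032) = (0.2874, 0.0000, -0.1032)
φ2=120.0°: virtual centre (-0.1216, 0.2107, -0.1474), radius l
φ3=240.0°: virtual centre (-0.1586, -0.2748, 0.0313), radius l
|centre ₂|²−|centre ₁|² = -0.0124;  |centre ₃|²−|centre ₁|² = 0.0084
linear system: -0.8181x+0.4213y = -0.0124−-0.0884z; -0.8922x+-0.5495y = 0.0084−0.2690z
det = 0.8255;  x = 0.0040+0.0785z,  y = -0.0217+0.3621z
quadratic in z: (1.1373)z²+(0.1463)z+(-0.1585)=0, √Δ=0.8617 → z ∈ {-0.4432, 0.3145}; z = -0.4432 (taking z<0)
x = -0.0308, y = -0.1821

(-0.0308, -0.1821, -0.4432)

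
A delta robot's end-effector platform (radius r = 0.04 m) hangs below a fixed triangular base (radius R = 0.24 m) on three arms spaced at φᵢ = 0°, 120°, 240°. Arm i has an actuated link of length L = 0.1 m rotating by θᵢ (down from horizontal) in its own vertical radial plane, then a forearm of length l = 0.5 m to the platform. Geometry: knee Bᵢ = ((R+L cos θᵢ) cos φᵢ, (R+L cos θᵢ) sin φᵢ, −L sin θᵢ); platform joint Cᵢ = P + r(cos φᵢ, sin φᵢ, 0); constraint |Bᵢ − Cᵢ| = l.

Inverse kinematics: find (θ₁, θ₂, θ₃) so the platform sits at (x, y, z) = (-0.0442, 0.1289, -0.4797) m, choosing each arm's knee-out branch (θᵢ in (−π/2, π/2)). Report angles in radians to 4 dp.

rotate P by −φ1: (-0.0442, 0.1289, -0.4797)
  A=0.2442, B=-0.4797, C=(l²−L²−A²−y'²−z²)/(2L)=-0.3318
  θ1 = atan2(B,A) + arccos(C/0.5383) = 1.1351
φ2=120.0° → target in arm frame (0.1337, -0.0262)
  A cos θ + B sin θ = C:  0.0663·cos θ + -0.4797·sin θ = 0.0241
  θ2 = atan2(B,A) + arccos(C/0.4843) = 0.0876
arm 3 (φ=240.0°): x'=-0.0895, y'=-0.1027
  A=0.2895, B=-0.4797, C=(l²−L²−A²−y'²−z²)/(2L)=-0.4225
  θ3 = atan2(B,A) + arccos(C/0.5603) = 1.3972

θ₁ = 1.1351, θ₂ = 0.0876, θ₃ = 1.3972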